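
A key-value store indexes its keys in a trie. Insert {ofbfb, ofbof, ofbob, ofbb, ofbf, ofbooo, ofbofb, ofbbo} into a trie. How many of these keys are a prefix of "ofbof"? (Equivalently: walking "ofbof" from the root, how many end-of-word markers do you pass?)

1

Walk "ofbof" from the root; an end-of-word marker is hit whenever a stored word is a prefix of "ofbof".
Prefixes of the query that are stored words: "ofbof"
Count: 1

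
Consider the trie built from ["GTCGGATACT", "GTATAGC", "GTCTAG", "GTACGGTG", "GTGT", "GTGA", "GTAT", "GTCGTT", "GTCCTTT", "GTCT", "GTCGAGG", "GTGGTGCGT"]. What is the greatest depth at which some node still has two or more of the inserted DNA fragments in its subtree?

Equivalently: take the maximum, over all pairs, of their longest common prefix length.
e.g. "GTAT" and "GTATAGC" share the prefix "GTAT" of length 4; no pair shares a longer one.
Longest shared-prefix length: 4

4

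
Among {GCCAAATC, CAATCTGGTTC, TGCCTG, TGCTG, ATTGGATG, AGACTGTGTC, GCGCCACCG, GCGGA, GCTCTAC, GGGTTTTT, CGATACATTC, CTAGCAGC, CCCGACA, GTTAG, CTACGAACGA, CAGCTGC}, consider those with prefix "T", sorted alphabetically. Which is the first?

TGCCTG

Filter for "T…" and sort: "TGCCTG", "TGCTG"
Position 1: TGCCTG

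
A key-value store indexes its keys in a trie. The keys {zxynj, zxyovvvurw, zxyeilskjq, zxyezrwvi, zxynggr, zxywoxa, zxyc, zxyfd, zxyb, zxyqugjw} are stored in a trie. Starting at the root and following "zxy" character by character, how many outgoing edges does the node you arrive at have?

8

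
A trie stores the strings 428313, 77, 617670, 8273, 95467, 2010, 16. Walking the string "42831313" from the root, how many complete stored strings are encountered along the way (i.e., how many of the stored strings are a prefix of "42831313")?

1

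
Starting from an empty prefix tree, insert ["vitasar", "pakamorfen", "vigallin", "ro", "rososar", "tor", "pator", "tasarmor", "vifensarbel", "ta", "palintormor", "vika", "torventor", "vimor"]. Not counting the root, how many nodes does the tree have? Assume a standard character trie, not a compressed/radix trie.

72

Trace insertions, counting only characters that open a new branch:
  "vitasar" → 7 new (v, i, t, a, s, a, r)
  "pakamorfen" → 10 new (p, a, k, a, m, o, r, f, e, n)
  "vigallin" → prefix "vi" already present; 6 new (g, a, l, l, i, n)
  "ro" → 2 new (r, o)
  "rososar" → prefix "ro" already present; 5 new (s, o, s, a, r)
  "tor" → 3 new (t, o, r)
  "pator" → prefix "pa" already present; 3 new (t, o, r)
  "tasarmor" → prefix "t" already present; 7 new (a, s, a, r, m, o, r)
  "vifensarbel" → prefix "vi" already present; 9 new (f, e, n, s, a, r, b, e, l)
  "ta" → prefix "ta" already present; 0 new (none)
  "palintormor" → prefix "pa" already present; 9 new (l, i, n, t, o, r, m, o, r)
  "vika" → prefix "vi" already present; 2 new (k, a)
  "torventor" → prefix "tor" already present; 6 new (v, e, n, t, o, r)
  "vimor" → prefix "vi" already present; 3 new (m, o, r)
Total nodes = 7 + 10 + 6 + 2 + 5 + 3 + 3 + 7 + 9 + 0 + 9 + 2 + 6 + 3 = 72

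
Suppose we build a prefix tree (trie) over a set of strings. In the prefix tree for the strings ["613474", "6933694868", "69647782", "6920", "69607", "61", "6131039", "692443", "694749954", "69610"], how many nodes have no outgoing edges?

9

A leaf is a node with no children — equivalently, the end of a word that is not a proper prefix of any other stored word.
Those words: "6131039", "613474", "6920", "692443", "6933694868", "694749954", "69607", "69610", "69647782"
Leaf count: 9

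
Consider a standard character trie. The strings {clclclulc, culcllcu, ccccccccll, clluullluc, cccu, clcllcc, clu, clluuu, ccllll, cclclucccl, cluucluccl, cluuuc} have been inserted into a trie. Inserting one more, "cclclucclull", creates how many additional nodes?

4

The longest prefix of "cclclucclull" already in the trie is "cclclucc" (length 8).
Each of the 4 remaining characters creates one node.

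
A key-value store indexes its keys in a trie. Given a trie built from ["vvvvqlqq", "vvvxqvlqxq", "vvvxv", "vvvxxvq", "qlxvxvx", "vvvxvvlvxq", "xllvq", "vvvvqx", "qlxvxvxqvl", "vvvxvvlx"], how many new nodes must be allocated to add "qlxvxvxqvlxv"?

The longest prefix of "qlxvxvxqvlxv" already in the trie is "qlxvxvxqvl" (length 10).
New nodes needed: |"qlxvxvxqvlxv"| − 10 = 12 − 10 = 2.

2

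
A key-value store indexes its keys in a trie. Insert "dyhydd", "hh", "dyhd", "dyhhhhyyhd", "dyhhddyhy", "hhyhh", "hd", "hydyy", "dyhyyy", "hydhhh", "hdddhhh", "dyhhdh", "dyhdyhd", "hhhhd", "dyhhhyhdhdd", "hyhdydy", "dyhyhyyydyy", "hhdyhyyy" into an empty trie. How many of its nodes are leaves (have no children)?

15

Leaves are exactly the stored words that no other stored word extends.
Those words: "dyhdyhd", "dyhhddyhy", "dyhhdh", "dyhhhhyyhd", "dyhhhyhdhdd", "dyhydd", "dyhyhyyydyy", "dyhyyy", "hdddhhh", "hhdyhyyy", "hhhhd", "hhyhh", "hydhhh", "hydyy", "hyhdydy"
Leaf count: 15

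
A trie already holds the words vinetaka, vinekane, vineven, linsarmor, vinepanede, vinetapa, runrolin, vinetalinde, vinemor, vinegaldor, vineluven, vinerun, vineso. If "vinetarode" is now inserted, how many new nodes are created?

Walking "vinetarode" from the root, the first 6 characters ("vineta") follow existing edges; "r" is the first miss.
New nodes needed: |"vinetarode"| − 6 = 10 − 6 = 4.

4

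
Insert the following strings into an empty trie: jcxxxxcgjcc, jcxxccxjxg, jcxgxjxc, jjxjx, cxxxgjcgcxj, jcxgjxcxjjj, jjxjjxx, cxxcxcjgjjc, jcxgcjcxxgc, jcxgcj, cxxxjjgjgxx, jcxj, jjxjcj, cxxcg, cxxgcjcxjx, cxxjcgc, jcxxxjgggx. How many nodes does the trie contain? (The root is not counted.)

89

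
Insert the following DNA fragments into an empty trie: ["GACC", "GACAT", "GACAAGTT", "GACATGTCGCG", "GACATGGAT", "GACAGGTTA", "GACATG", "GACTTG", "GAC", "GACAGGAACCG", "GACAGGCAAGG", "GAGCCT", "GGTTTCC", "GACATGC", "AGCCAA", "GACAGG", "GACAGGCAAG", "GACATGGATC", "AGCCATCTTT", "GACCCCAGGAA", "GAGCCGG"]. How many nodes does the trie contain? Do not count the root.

Insert word by word; a character creates a node only if that edge doesn't already exist:
  "GACC" → 4 new (G, A, C, C)
  "GACAT" → prefix "GAC" already present; 2 new (A, T)
  "GACAAGTT" → prefix "GACA" already present; 4 new (A, G, T, T)
  "GACATGTCGCG" → prefix "GACAT" already present; 6 new (G, T, C, G, C, G)
  "GACATGGAT" → prefix "GACATG" already present; 3 new (G, A, T)
  "GACAGGTTA" → prefix "GACA" already present; 5 new (G, G, T, T, A)
  "GACATG" → prefix "GACATG" already present; 0 new (none)
  "GACTTG" → prefix "GAC" already present; 3 new (T, T, G)
  "GAC" → prefix "GAC" already present; 0 new (none)
  "GACAGGAACCG" → prefix "GACAGG" already present; 5 new (A, A, C, C, G)
  "GACAGGCAAGG" → prefix "GACAGG" already present; 5 new (C, A, A, G, G)
  "GAGCCT" → prefix "GA" already present; 4 new (G, C, C, T)
  "GGTTTCC" → prefix "G" already present; 6 new (G, T, T, T, C, C)
  "GACATGC" → prefix "GACATG" already present; 1 new (C)
  "AGCCAA" → 6 new (A, G, C, C, A, A)
  "GACAGG" → prefix "GACAGG" already present; 0 new (none)
  "GACAGGCAAG" → prefix "GACAGGCAAG" already present; 0 new (none)
  "GACATGGATC" → prefix "GACATGGAT" already present; 1 new (C)
  "AGCCATCTTT" → prefix "AGCCA" already present; 5 new (T, C, T, T, T)
  "GACCCCAGGAA" → prefix "GACC" already present; 7 new (C, C, A, G, G, A, A)
  "GAGCCGG" → prefix "GAGCC" already present; 2 new (G, G)
Total nodes = 4 + 2 + 4 + 6 + 3 + 5 + 0 + 3 + 0 + 5 + 5 + 4 + 6 + 1 + 6 + 0 + 0 + 1 + 5 + 7 + 2 = 69

69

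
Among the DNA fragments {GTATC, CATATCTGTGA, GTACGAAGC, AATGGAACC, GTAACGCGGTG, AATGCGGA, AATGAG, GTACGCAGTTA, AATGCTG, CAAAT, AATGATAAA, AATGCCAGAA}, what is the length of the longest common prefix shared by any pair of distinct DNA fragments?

5

The deepest shared node is where two words last agree before diverging.
e.g. "AATGAG" and "AATGATAAA" share the prefix "AATGA" of length 5; no pair shares a longer one.
Longest shared-prefix length: 5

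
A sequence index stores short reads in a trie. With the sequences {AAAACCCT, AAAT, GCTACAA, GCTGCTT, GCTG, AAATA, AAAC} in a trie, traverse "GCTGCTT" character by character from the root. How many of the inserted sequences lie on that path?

2

Check each prefix of "GCTGCTT" against the stored set — each match is an end-marker on the path.
Prefixes of the query that are stored words: "GCTG", "GCTGCTT"
Count: 2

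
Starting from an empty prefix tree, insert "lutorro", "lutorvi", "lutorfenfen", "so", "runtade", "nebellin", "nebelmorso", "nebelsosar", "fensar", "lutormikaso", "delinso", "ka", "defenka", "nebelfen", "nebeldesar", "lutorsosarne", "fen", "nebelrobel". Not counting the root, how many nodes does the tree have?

88

For each word, the new-node count is its length minus the longest prefix already in the trie:
  "lutorro" → 7 new (l, u, t, o, r, r, o)
  "lutorvi" → prefix "lutor" already present; 2 new (v, i)
  "lutorfenfen" → prefix "lutor" already present; 6 new (f, e, n, f, e, n)
  "so" → 2 new (s, o)
  "runtade" → 7 new (r, u, n, t, a, d, e)
  "nebellin" → 8 new (n, e, b, e, l, l, i, n)
  "nebelmorso" → prefix "nebel" already present; 5 new (m, o, r, s, o)
  "nebelsosar" → prefix "nebel" already present; 5 new (s, o, s, a, r)
  "fensar" → 6 new (f, e, n, s, a, r)
  "lutormikaso" → prefix "lutor" already present; 6 new (m, i, k, a, s, o)
  "delinso" → 7 new (d, e, l, i, n, s, o)
  "ka" → 2 new (k, a)
  "defenka" → prefix "de" already present; 5 new (f, e, n, k, a)
  "nebelfen" → prefix "nebel" already present; 3 new (f, e, n)
  "nebeldesar" → prefix "nebel" already present; 5 new (d, e, s, a, r)
  "lutorsosarne" → prefix "lutor" already present; 7 new (s, o, s, a, r, n, e)
  "fen" → prefix "fen" already present; 0 new (none)
  "nebelrobel" → prefix "nebel" already present; 5 new (r, o, b, e, l)
Total nodes = 7 + 2 + 6 + 2 + 7 + 8 + 5 + 5 + 6 + 6 + 7 + 2 + 5 + 3 + 5 + 7 + 0 + 5 = 88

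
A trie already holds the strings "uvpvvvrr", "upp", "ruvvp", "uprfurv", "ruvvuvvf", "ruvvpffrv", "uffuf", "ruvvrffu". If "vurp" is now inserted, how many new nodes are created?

4

No existing word starts with "v", so every character of "vurp" needs a new node.
4 − 0 = 4 new nodes.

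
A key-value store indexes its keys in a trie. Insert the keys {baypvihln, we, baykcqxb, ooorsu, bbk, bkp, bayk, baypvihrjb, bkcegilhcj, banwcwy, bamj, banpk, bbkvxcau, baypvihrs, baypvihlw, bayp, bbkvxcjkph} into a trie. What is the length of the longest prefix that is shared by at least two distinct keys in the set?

8

Look for the deepest trie node that still has at least two words in its subtree.
e.g. "baypvihln" and "baypvihlw" share the prefix "baypvihl" of length 8; no pair shares a longer one.
Longest shared-prefix length: 8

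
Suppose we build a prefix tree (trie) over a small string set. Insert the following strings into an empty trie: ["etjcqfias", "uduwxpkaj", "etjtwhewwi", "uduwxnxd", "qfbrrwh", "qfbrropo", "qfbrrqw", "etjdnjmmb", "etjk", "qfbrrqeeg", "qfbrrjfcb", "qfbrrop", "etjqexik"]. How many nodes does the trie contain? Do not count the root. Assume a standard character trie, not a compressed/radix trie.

Trace insertions, counting only characters that open a new branch:
  "etjcqfias" → 9 new (e, t, j, c, q, f, i, a, s)
  "uduwxpkaj" → 9 new (u, d, u, w, x, p, k, a, j)
  "etjtwhewwi" → prefix "etj" already present; 7 new (t, w, h, e, w, w, i)
  "uduwxnxd" → prefix "uduwx" already present; 3 new (n, x, d)
  "qfbrrwh" → 7 new (q, f, b, r, r, w, h)
  "qfbrropo" → prefix "qfbrr" already present; 3 new (o, p, o)
  "qfbrrqw" → prefix "qfbrr" already present; 2 new (q, w)
  "etjdnjmmb" → prefix "etj" already present; 6 new (d, n, j, m, m, b)
  "etjk" → prefix "etj" already present; 1 new (k)
  "qfbrrqeeg" → prefix "qfbrrq" already present; 3 new (e, e, g)
  "qfbrrjfcb" → prefix "qfbrr" already present; 4 new (j, f, c, b)
  "qfbrrop" → prefix "qfbrrop" already present; 0 new (none)
  "etjqexik" → prefix "etj" already present; 5 new (q, e, x, i, k)
Total nodes = 9 + 9 + 7 + 3 + 7 + 3 + 2 + 6 + 1 + 3 + 4 + 0 + 5 = 59

59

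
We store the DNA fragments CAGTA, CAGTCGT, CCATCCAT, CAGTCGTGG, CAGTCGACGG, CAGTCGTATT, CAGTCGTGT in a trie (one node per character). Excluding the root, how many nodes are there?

25

Trie structure (* marks end of a word):
(root)
└─ C
   ├─ A
   │  └─ G
   │     └─ T
   │        ├─ A *
   │        └─ C
   │           └─ G
   │              ├─ A
   │              │  └─ C
   │              │     └─ G
   │              │        └─ G *
   │              └─ T *
   │                 ├─ A
   │                 │  └─ T
   │                 │     └─ T *
   │                 └─ G
   │                    ├─ G *
   │                    └─ T *
   └─ C
      └─ A
         └─ T
            └─ C
               └─ C
                  └─ A
                     └─ T *
Counting every labelled node above: 25.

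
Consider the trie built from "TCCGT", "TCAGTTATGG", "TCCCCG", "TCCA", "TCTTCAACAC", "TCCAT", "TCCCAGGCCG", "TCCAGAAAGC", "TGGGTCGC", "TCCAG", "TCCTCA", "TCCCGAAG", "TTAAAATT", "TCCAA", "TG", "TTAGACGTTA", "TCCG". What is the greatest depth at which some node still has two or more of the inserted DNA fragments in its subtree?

5

Look for the deepest trie node that still has at least two words in its subtree.
"TCCAG" and "TCCAGAAAGC" agree on "TCCAG" (5 characters) before diverging; nothing deeper is shared.
Longest shared-prefix length: 5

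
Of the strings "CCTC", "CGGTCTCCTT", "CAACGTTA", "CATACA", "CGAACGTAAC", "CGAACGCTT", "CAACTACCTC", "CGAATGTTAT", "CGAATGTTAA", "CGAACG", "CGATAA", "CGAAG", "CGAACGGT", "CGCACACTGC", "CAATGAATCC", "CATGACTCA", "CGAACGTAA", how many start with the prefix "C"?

17

Traverse to the node for "C", then collect every word in that subtree.
Matches: "CAACGTTA", "CAACTACCTC", "CAATGAATCC", "CATACA", "CATGACTCA", "CCTC", "CGAACG", "CGAACGCTT", "CGAACGGT", "CGAACGTAA", "CGAACGTAAC", "CGAAG", "CGAATGTTAA", "CGAATGTTAT", "CGATAA", "CGCACACTGC", "CGGTCTCCTT"
Count: 17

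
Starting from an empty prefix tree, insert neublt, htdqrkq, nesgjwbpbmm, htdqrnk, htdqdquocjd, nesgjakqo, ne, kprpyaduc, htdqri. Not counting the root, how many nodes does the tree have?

Count nodes per top-level branch (shared prefixes stored once):
  'h'-branch (htdqdquocjd, htdqri, htdqrkq, htdqrnk): 17 nodes
  'k'-branch (kprpyaduc): 9 nodes
  'n'-branch (ne, nesgjakqo, nesgjwbpbmm, neublt): 19 nodes
Sum: 45

45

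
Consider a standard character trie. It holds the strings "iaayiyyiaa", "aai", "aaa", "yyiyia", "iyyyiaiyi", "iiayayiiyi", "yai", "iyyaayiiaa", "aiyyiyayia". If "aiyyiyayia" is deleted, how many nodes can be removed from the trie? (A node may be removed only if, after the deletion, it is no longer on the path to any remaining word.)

9

After clearing the end-marker at "aiyyiyayia", prune upward until reaching a node still needed by another word.
The suffix "iyyiyayia" (9 nodes) is used only by "aiyyiyayia"; the node for "a" still has the child "a", so pruning stops there.
Nodes removed: 9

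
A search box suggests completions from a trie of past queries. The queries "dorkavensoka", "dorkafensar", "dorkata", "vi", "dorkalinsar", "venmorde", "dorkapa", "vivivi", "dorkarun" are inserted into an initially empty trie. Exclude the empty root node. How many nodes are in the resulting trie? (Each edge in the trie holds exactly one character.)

For each word, the new-node count is its length minus the longest prefix already in the trie:
  "dorkavensoka" → 12 new (d, o, r, k, a, v, e, n, s, o, k, a)
  "dorkafensar" → prefix "dorka" already present; 6 new (f, e, n, s, a, r)
  "dorkata" → prefix "dorka" already present; 2 new (t, a)
  "vi" → 2 new (v, i)
  "dorkalinsar" → prefix "dorka" already present; 6 new (l, i, n, s, a, r)
  "venmorde" → prefix "v" already present; 7 new (e, n, m, o, r, d, e)
  "dorkapa" → prefix "dorka" already present; 2 new (p, a)
  "vivivi" → prefix "vi" already present; 4 new (v, i, v, i)
  "dorkarun" → prefix "dorka" already present; 3 new (r, u, n)
Total nodes = 12 + 6 + 2 + 2 + 6 + 7 + 2 + 4 + 3 = 44

44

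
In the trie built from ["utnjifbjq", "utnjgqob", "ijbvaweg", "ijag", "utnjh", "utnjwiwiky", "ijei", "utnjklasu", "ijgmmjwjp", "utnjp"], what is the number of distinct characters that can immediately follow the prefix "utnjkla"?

1

The children of the "utnjkla" node are the distinct next characters among strings starting with "utnjkla".
Distinct next characters after "utnjkla": s.
That node has 1 child edge.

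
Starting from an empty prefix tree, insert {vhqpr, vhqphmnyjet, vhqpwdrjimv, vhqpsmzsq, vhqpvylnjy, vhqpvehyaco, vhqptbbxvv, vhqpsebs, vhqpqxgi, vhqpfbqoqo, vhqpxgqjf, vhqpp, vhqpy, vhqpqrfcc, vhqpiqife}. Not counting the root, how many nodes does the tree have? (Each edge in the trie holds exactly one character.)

71

Trace insertions, counting only characters that open a new branch:
  "vhqpr" → 5 new (v, h, q, p, r)
  "vhqphmnyjet" → prefix "vhqp" already present; 7 new (h, m, n, y, j, e, t)
  "vhqpwdrjimv" → prefix "vhqp" already present; 7 new (w, d, r, j, i, m, v)
  "vhqpsmzsq" → prefix "vhqp" already present; 5 new (s, m, z, s, q)
  "vhqpvylnjy" → prefix "vhqp" already present; 6 new (v, y, l, n, j, y)
  "vhqpvehyaco" → prefix "vhqpv" already present; 6 new (e, h, y, a, c, o)
  "vhqptbbxvv" → prefix "vhqp" already present; 6 new (t, b, b, x, v, v)
  "vhqpsebs" → prefix "vhqps" already present; 3 new (e, b, s)
  "vhqpqxgi" → prefix "vhqp" already present; 4 new (q, x, g, i)
  "vhqpfbqoqo" → prefix "vhqp" already present; 6 new (f, b, q, o, q, o)
  "vhqpxgqjf" → prefix "vhqp" already present; 5 new (x, g, q, j, f)
  "vhqpp" → prefix "vhqp" already present; 1 new (p)
  "vhqpy" → prefix "vhqp" already present; 1 new (y)
  "vhqpqrfcc" → prefix "vhqpq" already present; 4 new (r, f, c, c)
  "vhqpiqife" → prefix "vhqp" already present; 5 new (i, q, i, f, e)
Total nodes = 5 + 7 + 7 + 5 + 6 + 6 + 6 + 3 + 4 + 6 + 5 + 1 + 1 + 4 + 5 = 71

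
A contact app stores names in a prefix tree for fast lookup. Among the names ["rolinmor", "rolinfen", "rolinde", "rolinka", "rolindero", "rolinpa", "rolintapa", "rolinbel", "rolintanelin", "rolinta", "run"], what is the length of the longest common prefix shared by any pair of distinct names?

The deepest shared node is where two words last agree before diverging.
e.g. "rolinde" and "rolindero" share the prefix "rolinde" of length 7; no pair shares a longer one.
Longest shared-prefix length: 7

7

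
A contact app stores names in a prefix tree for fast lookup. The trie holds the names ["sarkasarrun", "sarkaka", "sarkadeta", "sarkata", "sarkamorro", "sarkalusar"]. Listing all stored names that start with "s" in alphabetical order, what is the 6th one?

Words with prefix "s", in lexicographic order: "sarkadeta", "sarkaka", "sarkalusar", "sarkamorro", "sarkasarrun", "sarkata"
The 6th is sarkata.

sarkata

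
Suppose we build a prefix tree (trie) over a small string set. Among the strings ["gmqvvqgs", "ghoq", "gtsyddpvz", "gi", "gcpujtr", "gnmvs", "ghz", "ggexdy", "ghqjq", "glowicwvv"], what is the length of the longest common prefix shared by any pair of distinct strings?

2

Equivalently: take the maximum, over all pairs, of their longest common prefix length.
e.g. "ghoq" and "ghqjq" share the prefix "gh" of length 2; no pair shares a longer one.
Longest shared-prefix length: 2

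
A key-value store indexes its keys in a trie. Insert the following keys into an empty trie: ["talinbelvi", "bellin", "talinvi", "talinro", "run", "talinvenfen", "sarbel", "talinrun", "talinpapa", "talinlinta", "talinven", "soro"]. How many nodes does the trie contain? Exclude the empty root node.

48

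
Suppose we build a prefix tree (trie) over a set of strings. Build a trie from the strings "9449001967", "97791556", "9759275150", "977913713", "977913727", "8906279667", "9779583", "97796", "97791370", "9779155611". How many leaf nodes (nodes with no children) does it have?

9

A leaf is a node with no children — equivalently, the end of a word that is not a proper prefix of any other stored word.
Those words: "8906279667", "9449001967", "9759275150", "97791370", "977913713", "977913727", "9779155611", "9779583", "97796"
Leaf count: 9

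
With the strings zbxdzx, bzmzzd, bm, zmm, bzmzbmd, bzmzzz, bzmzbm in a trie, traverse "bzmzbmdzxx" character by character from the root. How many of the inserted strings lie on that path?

Check each prefix of "bzmzbmdzxx" against the stored set — each match is an end-marker on the path.
Prefixes of the query that are stored words: "bzmzbm", "bzmzbmd"
Count: 2

2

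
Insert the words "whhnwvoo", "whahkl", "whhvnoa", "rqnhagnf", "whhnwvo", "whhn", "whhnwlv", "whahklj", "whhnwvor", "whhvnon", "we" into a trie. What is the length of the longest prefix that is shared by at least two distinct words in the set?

7

The deepest shared node is where two words last agree before diverging.
e.g. "whhnwvo" and "whhnwvoo" share the prefix "whhnwvo" of length 7; no pair shares a longer one.
Longest shared-prefix length: 7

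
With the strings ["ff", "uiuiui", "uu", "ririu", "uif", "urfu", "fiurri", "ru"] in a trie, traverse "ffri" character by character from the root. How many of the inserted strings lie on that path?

1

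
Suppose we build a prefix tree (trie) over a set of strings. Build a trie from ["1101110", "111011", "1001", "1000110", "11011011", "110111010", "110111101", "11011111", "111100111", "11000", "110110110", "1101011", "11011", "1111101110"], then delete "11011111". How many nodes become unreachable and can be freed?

Walk "11011111" from the leaf back toward the root, removing each node that no remaining word uses.
The suffix "1" (1 node) is used only by "11011111"; the node for "1101111" still has the child "0", so pruning stops there.
Nodes removed: 1

1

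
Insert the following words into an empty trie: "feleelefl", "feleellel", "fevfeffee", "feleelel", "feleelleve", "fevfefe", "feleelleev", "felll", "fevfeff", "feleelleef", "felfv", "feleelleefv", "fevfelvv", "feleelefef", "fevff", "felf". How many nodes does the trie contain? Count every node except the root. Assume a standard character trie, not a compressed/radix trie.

Trie structure (* marks end of a word):
(root)
└─ f
   └─ e
      ├─ l
      │  ├─ e
      │  │  └─ e
      │  │     └─ l
      │  │        ├─ e
      │  │        │  ├─ f
      │  │        │  │  ├─ e
      │  │        │  │  │  └─ f *
      │  │        │  │  └─ l *
      │  │        │  └─ l *
      │  │        └─ l
      │  │           └─ e
      │  │              ├─ e
      │  │              │  ├─ f *
      │  │              │  │  └─ v *
      │  │              │  └─ v *
      │  │              ├─ l *
      │  │              └─ v
      │  │                 └─ e *
      │  ├─ f *
      │  │  └─ v *
      │  └─ l
      │     └─ l *
      └─ v
         └─ f
            ├─ e
            │  ├─ f
            │  │  ├─ e *
            │  │  └─ f *
            │  │     └─ e
            │  │        └─ e *
            │  └─ l
            │     └─ v
            │        └─ v *
            └─ f *
Counting every labelled node above: 37.

37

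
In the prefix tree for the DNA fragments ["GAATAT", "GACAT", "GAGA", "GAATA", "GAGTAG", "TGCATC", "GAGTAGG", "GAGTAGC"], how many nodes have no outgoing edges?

6

A leaf is a node with no children — equivalently, the end of a word that is not a proper prefix of any other stored word.
Those words: "GAATAT", "GACAT", "GAGA", "GAGTAGC", "GAGTAGG", "TGCATC"
Leaf count: 6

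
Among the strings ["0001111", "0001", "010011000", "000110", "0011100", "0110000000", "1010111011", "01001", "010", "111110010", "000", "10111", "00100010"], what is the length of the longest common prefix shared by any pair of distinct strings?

The deepest shared node is where two words last agree before diverging.
"000110" and "0001111" agree on "00011" (5 characters) before diverging; nothing deeper is shared.
Longest shared-prefix length: 5

5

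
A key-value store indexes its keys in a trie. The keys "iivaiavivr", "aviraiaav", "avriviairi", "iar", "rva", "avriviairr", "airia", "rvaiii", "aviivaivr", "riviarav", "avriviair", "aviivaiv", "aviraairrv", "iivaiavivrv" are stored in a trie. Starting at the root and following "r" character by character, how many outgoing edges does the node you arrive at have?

2

Walk "r" from the root, arriving at one node.
Characters that immediately follow "r" among the stored strings: {i, v}.
That node has 2 child edges.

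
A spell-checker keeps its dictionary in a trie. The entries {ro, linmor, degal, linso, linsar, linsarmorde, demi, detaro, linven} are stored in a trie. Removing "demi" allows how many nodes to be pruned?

2

A node on "demi"'s path can go only if nothing else ends at it or branches off below it.
The suffix "mi" (2 nodes) is used only by "demi"; the node for "de" still has the child "g", so pruning stops there.
Nodes removed: 2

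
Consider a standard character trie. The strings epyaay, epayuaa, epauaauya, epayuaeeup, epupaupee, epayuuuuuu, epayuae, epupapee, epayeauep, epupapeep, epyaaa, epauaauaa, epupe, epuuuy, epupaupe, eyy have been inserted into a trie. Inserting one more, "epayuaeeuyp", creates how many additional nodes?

2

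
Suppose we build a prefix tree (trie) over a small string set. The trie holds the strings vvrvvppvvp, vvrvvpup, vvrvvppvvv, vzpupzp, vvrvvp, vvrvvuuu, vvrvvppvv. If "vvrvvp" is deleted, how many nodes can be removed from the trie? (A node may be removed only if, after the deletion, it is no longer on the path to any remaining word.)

0

After clearing the end-marker at "vvrvvp", prune upward until reaching a node still needed by another word.
Every node on "vvrvvp" is still needed (e.g. by "vvrvvppvvp"), so nothing is freed.
Nodes removed: 0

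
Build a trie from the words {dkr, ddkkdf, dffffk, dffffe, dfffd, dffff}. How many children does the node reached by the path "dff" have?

Walk "dff" from the root, arriving at one node.
Characters that immediately follow "dff" among the stored strings: {f}.
That node has 1 child edge.

1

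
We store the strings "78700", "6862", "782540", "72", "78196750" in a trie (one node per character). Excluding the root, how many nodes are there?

20

Trace insertions, counting only characters that open a new branch:
  "78700" → 5 new (7, 8, 7, 0, 0)
  "6862" → 4 new (6, 8, 6, 2)
  "782540" → prefix "78" already present; 4 new (2, 5, 4, 0)
  "72" → prefix "7" already present; 1 new (2)
  "78196750" → prefix "78" already present; 6 new (1, 9, 6, 7, 5, 0)
Total nodes = 5 + 4 + 4 + 1 + 6 = 20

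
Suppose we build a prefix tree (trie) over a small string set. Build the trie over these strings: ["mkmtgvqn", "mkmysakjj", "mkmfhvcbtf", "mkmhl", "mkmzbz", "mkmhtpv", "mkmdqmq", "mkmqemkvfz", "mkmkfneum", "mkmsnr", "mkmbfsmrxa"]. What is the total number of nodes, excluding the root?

56

Trace insertions, counting only characters that open a new branch:
  "mkmtgvqn" → 8 new (m, k, m, t, g, v, q, n)
  "mkmysakjj" → prefix "mkm" already present; 6 new (y, s, a, k, j, j)
  "mkmfhvcbtf" → prefix "mkm" already present; 7 new (f, h, v, c, b, t, f)
  "mkmhl" → prefix "mkm" already present; 2 new (h, l)
  "mkmzbz" → prefix "mkm" already present; 3 new (z, b, z)
  "mkmhtpv" → prefix "mkmh" already present; 3 new (t, p, v)
  "mkmdqmq" → prefix "mkm" already present; 4 new (d, q, m, q)
  "mkmqemkvfz" → prefix "mkm" already present; 7 new (q, e, m, k, v, f, z)
  "mkmkfneum" → prefix "mkm" already present; 6 new (k, f, n, e, u, m)
  "mkmsnr" → prefix "mkm" already present; 3 new (s, n, r)
  "mkmbfsmrxa" → prefix "mkm" already present; 7 new (b, f, s, m, r, x, a)
Total nodes = 8 + 6 + 7 + 2 + 3 + 3 + 4 + 7 + 6 + 3 + 7 = 56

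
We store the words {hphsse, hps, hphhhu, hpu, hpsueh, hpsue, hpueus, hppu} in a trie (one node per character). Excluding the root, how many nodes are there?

Trie structure (* marks end of a word):
(root)
└─ h
   └─ p
      ├─ h
      │  ├─ h
      │  │  └─ h
      │  │     └─ u *
      │  └─ s
      │     └─ s
      │        └─ e *
      ├─ p
      │  └─ u *
      ├─ s *
      │  └─ u
      │     └─ e *
      │        └─ h *
      └─ u *
         └─ e
            └─ u
               └─ s *
Counting every labelled node above: 19.

19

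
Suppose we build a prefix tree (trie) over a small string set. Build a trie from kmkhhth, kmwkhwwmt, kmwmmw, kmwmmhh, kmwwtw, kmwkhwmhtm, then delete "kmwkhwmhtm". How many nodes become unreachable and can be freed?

4

A node on "kmwkhwmhtm"'s path can go only if nothing else ends at it or branches off below it.
The suffix "mhtm" (4 nodes) is used only by "kmwkhwmhtm"; the node for "kmwkhw" still has the child "w", so pruning stops there.
Nodes removed: 4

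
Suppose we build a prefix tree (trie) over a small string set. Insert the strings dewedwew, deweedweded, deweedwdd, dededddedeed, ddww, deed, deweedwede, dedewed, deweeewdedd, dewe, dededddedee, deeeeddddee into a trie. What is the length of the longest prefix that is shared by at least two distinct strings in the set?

Look for the deepest trie node that still has at least two words in its subtree.
e.g. "dededddedee" and "dededddedeed" share the prefix "dededddedee" of length 11; no pair shares a longer one.
Longest shared-prefix length: 11

11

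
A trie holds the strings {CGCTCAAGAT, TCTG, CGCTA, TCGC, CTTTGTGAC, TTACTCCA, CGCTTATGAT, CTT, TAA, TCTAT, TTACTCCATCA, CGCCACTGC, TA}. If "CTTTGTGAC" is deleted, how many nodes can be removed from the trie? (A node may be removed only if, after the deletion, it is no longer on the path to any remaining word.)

6

After clearing the end-marker at "CTTTGTGAC", prune upward until reaching a node still needed by another word.
The suffix "TGTGAC" (6 nodes) is used only by "CTTTGTGAC"; "CTT" is itself a stored word, so pruning stops there.
Nodes removed: 6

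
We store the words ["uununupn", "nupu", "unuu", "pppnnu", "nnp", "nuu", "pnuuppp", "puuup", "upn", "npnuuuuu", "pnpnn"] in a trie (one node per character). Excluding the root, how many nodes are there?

For each word, the new-node count is its length minus the longest prefix already in the trie:
  "uununupn" → 8 new (u, u, n, u, n, u, p, n)
  "nupu" → 4 new (n, u, p, u)
  "unuu" → prefix "u" already present; 3 new (n, u, u)
  "pppnnu" → 6 new (p, p, p, n, n, u)
  "nnp" → prefix "n" already present; 2 new (n, p)
  "nuu" → prefix "nu" already present; 1 new (u)
  "pnuuppp" → prefix "p" already present; 6 new (n, u, u, p, p, p)
  "puuup" → prefix "p" already present; 4 new (u, u, u, p)
  "upn" → prefix "u" already present; 2 new (p, n)
  "npnuuuuu" → prefix "n" already present; 7 new (p, n, u, u, u, u, u)
  "pnpnn" → prefix "pn" already present; 3 new (p, n, n)
Total nodes = 8 + 4 + 3 + 6 + 2 + 1 + 6 + 4 + 2 + 7 + 3 = 46

46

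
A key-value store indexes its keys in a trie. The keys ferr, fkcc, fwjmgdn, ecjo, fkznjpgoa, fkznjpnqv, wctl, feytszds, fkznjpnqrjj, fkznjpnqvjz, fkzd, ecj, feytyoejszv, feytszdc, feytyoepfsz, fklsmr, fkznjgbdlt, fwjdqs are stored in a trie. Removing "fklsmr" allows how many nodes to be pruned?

Walk "fklsmr" from the leaf back toward the root, removing each node that no remaining word uses.
The suffix "lsmr" (4 nodes) is used only by "fklsmr"; the node for "fk" still has the child "c", so pruning stops there.
Nodes removed: 4

4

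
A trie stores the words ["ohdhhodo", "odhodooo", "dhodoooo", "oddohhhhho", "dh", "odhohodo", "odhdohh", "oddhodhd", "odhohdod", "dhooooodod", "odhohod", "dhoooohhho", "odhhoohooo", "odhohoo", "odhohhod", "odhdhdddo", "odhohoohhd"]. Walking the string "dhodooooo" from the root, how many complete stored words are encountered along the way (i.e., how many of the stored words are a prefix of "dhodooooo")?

2

Walk "dhodooooo" from the root; an end-of-word marker is hit whenever a stored word is a prefix of "dhodooooo".
Prefixes of the query that are stored words: "dh", "dhodoooo"
Count: 2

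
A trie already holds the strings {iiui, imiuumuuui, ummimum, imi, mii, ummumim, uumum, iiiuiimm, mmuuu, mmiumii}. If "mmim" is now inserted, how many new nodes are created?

"mmi" is already a path in the trie; the remaining "m" must be added.
So 4 − 3 = 1 new nodes.

1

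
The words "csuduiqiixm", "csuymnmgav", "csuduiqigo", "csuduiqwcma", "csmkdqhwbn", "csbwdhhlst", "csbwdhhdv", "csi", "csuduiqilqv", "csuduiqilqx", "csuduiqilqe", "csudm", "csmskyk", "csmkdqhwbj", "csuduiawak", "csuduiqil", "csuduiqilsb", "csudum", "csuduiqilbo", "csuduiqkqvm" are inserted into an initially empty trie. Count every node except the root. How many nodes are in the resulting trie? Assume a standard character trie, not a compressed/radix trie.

67

Count nodes per top-level branch (shared prefixes stored once):
  'c'-branch (csbwdhhdv, csbwdhhlst, csi, csmkdqhwbj, csmkdqhwbn, csmskyk, csudm, csuduiawak, csuduiqigo, csuduiqiixm, csuduiqil, csuduiqilbo, csuduiqilqe, csuduiqilqv, csuduiqilqx, csuduiqilsb, csuduiqkqvm, csuduiqwcma, csudum, csuymnmgav): 67 nodes
Sum: 67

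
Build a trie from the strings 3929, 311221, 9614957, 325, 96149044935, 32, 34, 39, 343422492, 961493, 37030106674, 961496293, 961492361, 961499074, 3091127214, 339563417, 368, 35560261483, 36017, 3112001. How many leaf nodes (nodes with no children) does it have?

17

A leaf is a node with no children — equivalently, the end of a word that is not a proper prefix of any other stored word.
Those words: "3091127214", "3112001", "311221", "325", "339563417", "343422492", "35560261483", "36017", "368", "37030106674", "3929", "96149044935", "961492361", "961493", "9614957", "961496293", "961499074"
Leaf count: 17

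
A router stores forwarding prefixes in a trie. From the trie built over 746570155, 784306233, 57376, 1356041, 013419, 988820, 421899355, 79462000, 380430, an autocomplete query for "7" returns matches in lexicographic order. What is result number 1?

746570155

Filter for "7…" and sort: "746570155", "784306233", "79462000"
Position 1: 746570155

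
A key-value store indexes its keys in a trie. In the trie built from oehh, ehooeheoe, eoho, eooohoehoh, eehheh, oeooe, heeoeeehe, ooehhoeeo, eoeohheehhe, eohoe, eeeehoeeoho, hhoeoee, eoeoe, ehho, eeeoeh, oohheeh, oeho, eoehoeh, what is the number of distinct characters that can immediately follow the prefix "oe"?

2

Walk "oe" from the root, arriving at one node.
Characters that immediately follow "oe" among the stored strings: {h, o}.
That node has 2 child edges.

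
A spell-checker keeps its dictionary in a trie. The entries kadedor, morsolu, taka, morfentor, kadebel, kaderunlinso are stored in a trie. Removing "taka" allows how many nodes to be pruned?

Walk "taka" from the leaf back toward the root, removing each node that no remaining word uses.
No other word shares any prefix with "taka", so all 4 of its nodes go.
Nodes removed: 4

4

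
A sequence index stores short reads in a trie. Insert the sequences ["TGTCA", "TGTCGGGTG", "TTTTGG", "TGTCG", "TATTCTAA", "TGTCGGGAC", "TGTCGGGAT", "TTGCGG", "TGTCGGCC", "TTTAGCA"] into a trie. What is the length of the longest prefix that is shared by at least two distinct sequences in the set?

Equivalently: take the maximum, over all pairs, of their longest common prefix length.
e.g. "TGTCGGGAC" and "TGTCGGGAT" share the prefix "TGTCGGGA" of length 8; no pair shares a longer one.
Longest shared-prefix length: 8

8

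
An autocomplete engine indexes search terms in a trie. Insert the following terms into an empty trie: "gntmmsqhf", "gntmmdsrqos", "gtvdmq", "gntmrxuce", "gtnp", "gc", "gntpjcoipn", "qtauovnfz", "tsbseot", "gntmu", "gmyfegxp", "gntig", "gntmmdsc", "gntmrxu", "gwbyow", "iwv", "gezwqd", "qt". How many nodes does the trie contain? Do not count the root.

75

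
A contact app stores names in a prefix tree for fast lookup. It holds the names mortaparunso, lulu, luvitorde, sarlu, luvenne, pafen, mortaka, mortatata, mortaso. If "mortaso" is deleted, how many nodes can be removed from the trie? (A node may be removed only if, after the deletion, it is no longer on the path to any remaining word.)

2

After clearing the end-marker at "mortaso", prune upward until reaching a node still needed by another word.
The suffix "so" (2 nodes) is used only by "mortaso"; the node for "morta" still has the child "p", so pruning stops there.
Nodes removed: 2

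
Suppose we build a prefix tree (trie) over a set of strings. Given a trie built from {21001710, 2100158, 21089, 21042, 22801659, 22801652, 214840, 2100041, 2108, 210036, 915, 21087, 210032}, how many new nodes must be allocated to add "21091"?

The longest prefix of "21091" already in the trie is "210" (length 3).
Each of the 2 remaining characters creates one node.

2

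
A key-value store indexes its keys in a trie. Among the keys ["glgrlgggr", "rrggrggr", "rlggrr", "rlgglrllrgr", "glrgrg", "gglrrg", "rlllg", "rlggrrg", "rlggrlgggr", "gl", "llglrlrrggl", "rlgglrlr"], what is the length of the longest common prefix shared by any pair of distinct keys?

The deepest shared node is where two words last agree before diverging.
e.g. "rlgglrllrgr" and "rlgglrlr" share the prefix "rlgglrl" of length 7; no pair shares a longer one.
Longest shared-prefix length: 7

7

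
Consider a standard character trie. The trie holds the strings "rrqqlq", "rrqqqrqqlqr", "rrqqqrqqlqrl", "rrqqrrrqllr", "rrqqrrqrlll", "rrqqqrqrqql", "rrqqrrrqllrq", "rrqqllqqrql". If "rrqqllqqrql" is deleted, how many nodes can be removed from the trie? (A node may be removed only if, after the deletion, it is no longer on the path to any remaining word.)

6

Walk "rrqqllqqrql" from the leaf back toward the root, removing each node that no remaining word uses.
The suffix "lqqrql" (6 nodes) is used only by "rrqqllqqrql"; the node for "rrqql" still has the child "q", so pruning stops there.
Nodes removed: 6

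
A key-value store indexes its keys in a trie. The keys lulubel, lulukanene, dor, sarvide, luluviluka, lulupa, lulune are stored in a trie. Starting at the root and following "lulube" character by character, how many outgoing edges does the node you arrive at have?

Walk "lulube" from the root, arriving at one node.
Distinct next characters after "lulube": l.
That node has 1 child edge.

1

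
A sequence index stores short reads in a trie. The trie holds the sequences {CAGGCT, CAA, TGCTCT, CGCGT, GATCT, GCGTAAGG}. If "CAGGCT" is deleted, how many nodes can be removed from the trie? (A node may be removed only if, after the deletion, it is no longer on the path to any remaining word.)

4

A node on "CAGGCT"'s path can go only if nothing else ends at it or branches off below it.
The suffix "GGCT" (4 nodes) is used only by "CAGGCT"; the node for "CA" still has the child "A", so pruning stops there.
Nodes removed: 4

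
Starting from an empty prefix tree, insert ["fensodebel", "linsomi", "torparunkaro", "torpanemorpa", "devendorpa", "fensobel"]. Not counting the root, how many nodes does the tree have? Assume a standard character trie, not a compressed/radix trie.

Trace insertions, counting only characters that open a new branch:
  "fensodebel" → 10 new (f, e, n, s, o, d, e, b, e, l)
  "linsomi" → 7 new (l, i, n, s, o, m, i)
  "torparunkaro" → 12 new (t, o, r, p, a, r, u, n, k, a, r, o)
  "torpanemorpa" → prefix "torpa" already present; 7 new (n, e, m, o, r, p, a)
  "devendorpa" → 10 new (d, e, v, e, n, d, o, r, p, a)
  "fensobel" → prefix "fenso" already present; 3 new (b, e, l)
Total nodes = 10 + 7 + 12 + 7 + 10 + 3 = 49

49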